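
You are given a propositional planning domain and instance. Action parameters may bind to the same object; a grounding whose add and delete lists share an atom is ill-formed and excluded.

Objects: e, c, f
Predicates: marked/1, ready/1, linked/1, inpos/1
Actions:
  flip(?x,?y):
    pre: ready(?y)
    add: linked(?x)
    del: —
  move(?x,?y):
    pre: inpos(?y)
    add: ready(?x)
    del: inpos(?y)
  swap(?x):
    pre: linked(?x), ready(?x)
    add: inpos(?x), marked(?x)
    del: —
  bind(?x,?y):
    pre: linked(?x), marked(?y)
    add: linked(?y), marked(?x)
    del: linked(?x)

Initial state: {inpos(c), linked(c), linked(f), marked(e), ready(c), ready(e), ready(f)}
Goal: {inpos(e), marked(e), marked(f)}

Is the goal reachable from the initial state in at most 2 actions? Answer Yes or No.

1. bind(f,e)  →  {inpos(c), linked(c), linked(e), marked(e), marked(f), ready(c), ready(e), ready(f)}
2. swap(e)  →  {inpos(c), inpos(e), linked(c), linked(e), marked(e), marked(f), ready(c), ready(e), ready(f)}
optimal plan length = 2; 2 ≤ 2

Yes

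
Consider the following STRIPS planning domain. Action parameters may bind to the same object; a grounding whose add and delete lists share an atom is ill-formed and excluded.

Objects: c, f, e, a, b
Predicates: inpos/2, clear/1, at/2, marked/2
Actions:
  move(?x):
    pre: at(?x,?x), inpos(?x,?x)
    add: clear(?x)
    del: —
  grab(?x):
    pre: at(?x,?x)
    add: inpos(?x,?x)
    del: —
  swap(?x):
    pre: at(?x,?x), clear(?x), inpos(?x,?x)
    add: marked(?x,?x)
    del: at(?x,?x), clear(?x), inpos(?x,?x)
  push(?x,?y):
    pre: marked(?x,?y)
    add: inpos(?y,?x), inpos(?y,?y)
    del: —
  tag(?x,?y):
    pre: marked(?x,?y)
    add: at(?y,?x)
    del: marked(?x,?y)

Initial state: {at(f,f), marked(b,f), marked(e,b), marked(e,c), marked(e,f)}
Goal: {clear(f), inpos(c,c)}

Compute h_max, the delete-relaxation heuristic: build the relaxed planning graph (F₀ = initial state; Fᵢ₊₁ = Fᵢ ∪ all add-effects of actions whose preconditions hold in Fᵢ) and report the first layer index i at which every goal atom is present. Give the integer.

2

F0 = init (5 atoms)
F1 = F0 ∪ {at(b,e), at(c,e), at(f,b), at(f,e), inpos(b,b), inpos(b,e), inpos(c,c), inpos(c,e), inpos(f,b), inpos(f,e), inpos(f,f)}  (16 atoms)
F2 = F1 ∪ {clear(f)}  (17 atoms)
goal ⊆ F2  ⇒  h_max = 2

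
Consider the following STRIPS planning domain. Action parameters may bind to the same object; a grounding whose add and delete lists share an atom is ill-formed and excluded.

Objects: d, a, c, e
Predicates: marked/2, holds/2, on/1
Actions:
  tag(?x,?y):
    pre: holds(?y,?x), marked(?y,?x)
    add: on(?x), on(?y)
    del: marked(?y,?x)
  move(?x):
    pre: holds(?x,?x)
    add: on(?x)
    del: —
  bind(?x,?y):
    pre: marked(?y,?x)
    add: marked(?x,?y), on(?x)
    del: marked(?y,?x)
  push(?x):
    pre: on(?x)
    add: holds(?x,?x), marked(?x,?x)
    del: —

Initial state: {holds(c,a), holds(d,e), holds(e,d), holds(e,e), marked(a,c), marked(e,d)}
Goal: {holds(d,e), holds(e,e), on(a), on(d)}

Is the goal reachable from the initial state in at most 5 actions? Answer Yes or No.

1. tag(d,e)  →  {holds(c,a), holds(d,e), holds(e,d), holds(e,e), marked(a,c), on(d), on(e)}
2. bind(c,a)  →  {holds(c,a), holds(d,e), holds(e,d), holds(e,e), marked(c,a), on(c), on(d), on(e)}
3. tag(a,c)  →  {holds(c,a), holds(d,e), holds(e,d), holds(e,e), on(a), on(c), on(d), on(e)}
optimal plan length = 3; 3 ≤ 5

Yes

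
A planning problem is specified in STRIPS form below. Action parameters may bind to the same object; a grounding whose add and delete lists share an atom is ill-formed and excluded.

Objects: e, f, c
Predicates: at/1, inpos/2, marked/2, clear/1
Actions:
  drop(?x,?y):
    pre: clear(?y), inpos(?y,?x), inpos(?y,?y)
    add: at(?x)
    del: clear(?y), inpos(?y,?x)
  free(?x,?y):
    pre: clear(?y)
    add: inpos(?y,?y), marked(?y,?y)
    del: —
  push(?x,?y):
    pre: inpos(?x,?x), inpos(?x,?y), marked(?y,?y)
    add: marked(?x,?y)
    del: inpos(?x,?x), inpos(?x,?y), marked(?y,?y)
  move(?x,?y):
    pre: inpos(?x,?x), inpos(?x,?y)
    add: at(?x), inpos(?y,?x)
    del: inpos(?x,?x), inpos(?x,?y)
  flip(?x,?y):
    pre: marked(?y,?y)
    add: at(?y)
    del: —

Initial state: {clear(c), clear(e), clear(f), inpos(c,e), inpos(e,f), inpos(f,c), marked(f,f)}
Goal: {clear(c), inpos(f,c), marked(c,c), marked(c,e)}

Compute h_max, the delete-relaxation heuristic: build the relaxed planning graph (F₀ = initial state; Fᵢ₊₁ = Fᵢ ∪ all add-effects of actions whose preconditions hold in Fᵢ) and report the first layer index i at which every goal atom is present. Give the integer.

F0 = init (7 atoms)
F1 = F0 ∪ {at(f), inpos(c,c), inpos(e,e), inpos(f,f), marked(c,c), marked(e,e)}  (13 atoms)
F2 = F1 ∪ {at(c), at(e), inpos(c,f), inpos(e,c), inpos(f,e), marked(c,e), marked(e,f), marked(f,c)}  (21 atoms)
goal ⊆ F2  ⇒  h_max = 2

2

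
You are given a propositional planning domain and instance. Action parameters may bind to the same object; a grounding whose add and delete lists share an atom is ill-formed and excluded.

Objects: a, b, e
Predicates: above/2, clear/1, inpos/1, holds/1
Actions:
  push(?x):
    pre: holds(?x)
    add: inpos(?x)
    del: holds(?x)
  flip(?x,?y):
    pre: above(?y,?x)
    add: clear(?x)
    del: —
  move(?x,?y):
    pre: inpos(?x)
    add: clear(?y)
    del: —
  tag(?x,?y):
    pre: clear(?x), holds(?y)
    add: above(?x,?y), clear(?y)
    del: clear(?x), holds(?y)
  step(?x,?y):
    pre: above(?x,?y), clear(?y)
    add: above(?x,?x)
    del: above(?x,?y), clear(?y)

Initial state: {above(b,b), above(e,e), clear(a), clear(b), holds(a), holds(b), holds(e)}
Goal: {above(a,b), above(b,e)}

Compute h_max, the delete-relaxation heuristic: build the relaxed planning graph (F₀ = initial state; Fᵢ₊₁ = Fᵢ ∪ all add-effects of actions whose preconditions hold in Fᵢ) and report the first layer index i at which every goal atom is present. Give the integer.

F0 = init (7 atoms)
F1 = F0 ∪ {above(a,b), above(a,e), above(b,a), above(b,e), clear(e), inpos(a), inpos(b), inpos(e)}  (15 atoms)
goal ⊆ F1  ⇒  h_max = 1

1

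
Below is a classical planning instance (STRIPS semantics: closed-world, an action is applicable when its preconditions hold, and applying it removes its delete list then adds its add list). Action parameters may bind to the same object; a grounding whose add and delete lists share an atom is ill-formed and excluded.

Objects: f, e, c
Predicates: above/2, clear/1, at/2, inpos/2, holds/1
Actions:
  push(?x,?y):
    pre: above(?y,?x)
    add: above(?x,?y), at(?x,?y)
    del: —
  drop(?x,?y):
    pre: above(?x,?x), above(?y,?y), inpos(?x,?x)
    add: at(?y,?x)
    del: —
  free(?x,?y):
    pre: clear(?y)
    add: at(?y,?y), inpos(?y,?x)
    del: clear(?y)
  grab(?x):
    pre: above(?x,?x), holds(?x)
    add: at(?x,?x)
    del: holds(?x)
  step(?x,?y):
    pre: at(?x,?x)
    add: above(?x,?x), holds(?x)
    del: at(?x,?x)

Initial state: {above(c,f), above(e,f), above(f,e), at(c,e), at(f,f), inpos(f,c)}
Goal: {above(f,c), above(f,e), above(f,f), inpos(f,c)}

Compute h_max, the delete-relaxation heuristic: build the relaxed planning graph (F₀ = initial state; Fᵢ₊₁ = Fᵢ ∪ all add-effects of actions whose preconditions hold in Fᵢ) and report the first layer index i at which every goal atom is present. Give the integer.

F0 = init (6 atoms)
F1 = F0 ∪ {above(f,c), above(f,f), at(e,f), at(f,c), at(f,e), holds(f)}  (12 atoms)
goal ⊆ F1  ⇒  h_max = 1

1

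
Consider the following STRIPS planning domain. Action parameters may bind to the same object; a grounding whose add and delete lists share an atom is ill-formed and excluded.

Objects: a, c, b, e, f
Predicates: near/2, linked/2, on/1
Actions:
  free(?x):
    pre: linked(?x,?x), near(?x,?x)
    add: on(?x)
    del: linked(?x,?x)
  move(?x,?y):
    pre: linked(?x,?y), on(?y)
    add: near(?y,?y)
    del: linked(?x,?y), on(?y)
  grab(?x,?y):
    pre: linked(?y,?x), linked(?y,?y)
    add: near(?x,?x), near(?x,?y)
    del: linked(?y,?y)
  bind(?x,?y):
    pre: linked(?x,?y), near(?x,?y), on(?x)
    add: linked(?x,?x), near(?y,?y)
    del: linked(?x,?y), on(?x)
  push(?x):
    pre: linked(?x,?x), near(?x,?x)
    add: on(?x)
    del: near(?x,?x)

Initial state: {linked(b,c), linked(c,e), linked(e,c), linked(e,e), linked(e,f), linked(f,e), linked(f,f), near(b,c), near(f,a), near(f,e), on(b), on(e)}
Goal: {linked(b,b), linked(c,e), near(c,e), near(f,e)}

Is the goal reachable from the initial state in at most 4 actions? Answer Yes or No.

1. grab(c,e)  →  {linked(b,c), linked(c,e), linked(e,c), linked(e,f), linked(f,e), linked(f,f), near(b,c), near(c,c), near(c,e), near(f,a), near(f,e), on(b), on(e)}
2. bind(b,c)  →  {linked(b,b), linked(c,e), linked(e,c), linked(e,f), linked(f,e), linked(f,f), near(b,c), near(c,c), near(c,e), near(f,a), near(f,e), on(e)}
optimal plan length = 2; 2 ≤ 4

Yes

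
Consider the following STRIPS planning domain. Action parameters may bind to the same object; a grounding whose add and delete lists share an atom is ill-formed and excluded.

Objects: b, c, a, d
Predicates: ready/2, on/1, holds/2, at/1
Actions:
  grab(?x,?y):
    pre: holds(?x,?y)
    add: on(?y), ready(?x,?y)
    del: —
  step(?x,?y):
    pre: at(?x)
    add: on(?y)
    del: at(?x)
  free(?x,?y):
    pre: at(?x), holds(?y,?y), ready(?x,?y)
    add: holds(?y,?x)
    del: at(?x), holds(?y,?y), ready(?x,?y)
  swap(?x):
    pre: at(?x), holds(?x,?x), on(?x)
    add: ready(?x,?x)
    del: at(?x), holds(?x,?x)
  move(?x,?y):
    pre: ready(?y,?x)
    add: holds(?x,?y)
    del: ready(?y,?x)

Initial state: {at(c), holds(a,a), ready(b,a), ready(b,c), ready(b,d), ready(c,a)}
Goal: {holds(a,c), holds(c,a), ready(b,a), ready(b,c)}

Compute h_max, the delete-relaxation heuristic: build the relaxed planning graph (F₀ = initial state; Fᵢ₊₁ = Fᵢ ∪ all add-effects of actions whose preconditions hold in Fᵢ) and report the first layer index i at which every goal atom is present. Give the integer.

3

F0 = init (6 atoms)
F1 = F0 ∪ {holds(a,b), holds(a,c), holds(c,b), holds(d,b), on(a), on(b), on(c), on(d), ready(a,a)}  (15 atoms)
F2 = F1 ∪ {ready(a,b), ready(a,c), ready(c,b), ready(d,b)}  (19 atoms)
F3 = F2 ∪ {holds(b,a), holds(b,c), holds(b,d), holds(c,a)}  (23 atoms)
goal ⊆ F3  ⇒  h_max = 3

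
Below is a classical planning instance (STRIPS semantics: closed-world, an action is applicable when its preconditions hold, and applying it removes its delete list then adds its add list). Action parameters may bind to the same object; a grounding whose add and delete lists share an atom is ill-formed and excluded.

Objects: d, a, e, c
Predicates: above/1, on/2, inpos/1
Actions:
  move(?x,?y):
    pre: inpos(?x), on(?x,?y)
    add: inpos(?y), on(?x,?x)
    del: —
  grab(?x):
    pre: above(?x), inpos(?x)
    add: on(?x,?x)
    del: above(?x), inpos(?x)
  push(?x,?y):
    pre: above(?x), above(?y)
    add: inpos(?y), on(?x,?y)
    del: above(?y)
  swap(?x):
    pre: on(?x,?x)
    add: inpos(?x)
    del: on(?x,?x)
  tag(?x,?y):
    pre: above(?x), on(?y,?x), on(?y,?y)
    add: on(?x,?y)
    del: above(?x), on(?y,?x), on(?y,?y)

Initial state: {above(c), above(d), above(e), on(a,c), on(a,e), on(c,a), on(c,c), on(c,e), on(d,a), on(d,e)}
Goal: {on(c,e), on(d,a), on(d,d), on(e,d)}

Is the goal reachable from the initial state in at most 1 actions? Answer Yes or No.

1. push(e,d)  →  {above(c), above(e), inpos(d), on(a,c), on(a,e), on(c,a), on(c,c), on(c,e), on(d,a), on(d,e), on(e,d)}
2. move(d,a)  →  {above(c), above(e), inpos(a), inpos(d), on(a,c), on(a,e), on(c,a), on(c,c), on(c,e), on(d,a), on(d,d), on(d,e), on(e,d)}
optimal plan length = 2; 2 > 1

No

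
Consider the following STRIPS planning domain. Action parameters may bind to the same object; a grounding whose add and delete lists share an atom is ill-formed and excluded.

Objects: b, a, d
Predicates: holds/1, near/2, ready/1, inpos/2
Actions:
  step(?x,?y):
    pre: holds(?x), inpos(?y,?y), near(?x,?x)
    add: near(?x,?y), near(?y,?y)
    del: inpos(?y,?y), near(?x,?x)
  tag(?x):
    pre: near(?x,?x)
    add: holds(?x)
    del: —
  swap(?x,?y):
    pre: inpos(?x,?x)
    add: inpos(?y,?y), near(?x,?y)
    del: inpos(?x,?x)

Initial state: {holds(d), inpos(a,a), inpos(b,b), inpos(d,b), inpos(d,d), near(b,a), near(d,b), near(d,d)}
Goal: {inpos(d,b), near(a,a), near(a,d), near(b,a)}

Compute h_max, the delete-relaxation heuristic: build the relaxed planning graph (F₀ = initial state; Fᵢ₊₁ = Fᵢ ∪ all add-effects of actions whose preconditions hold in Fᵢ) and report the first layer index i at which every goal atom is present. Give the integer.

1

F0 = init (8 atoms)
F1 = F0 ∪ {near(a,a), near(a,b), near(a,d), near(b,b), near(b,d), near(d,a)}  (14 atoms)
goal ⊆ F1  ⇒  h_max = 1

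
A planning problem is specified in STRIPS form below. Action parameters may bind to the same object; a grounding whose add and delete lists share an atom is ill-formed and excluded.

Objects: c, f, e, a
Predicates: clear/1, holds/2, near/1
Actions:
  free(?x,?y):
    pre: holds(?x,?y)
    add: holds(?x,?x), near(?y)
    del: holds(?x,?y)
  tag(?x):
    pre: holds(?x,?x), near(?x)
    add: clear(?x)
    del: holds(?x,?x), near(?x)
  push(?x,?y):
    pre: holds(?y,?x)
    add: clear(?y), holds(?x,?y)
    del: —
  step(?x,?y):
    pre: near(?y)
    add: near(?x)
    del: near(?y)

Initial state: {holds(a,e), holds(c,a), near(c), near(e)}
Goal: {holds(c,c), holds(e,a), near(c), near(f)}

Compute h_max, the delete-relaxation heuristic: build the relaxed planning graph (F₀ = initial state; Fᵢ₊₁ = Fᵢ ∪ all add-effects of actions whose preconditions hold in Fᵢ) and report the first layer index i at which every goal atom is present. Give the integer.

1

F0 = init (4 atoms)
F1 = F0 ∪ {clear(a), clear(c), holds(a,a), holds(a,c), holds(c,c), holds(e,a), near(a), near(f)}  (12 atoms)
goal ⊆ F1  ⇒  h_max = 1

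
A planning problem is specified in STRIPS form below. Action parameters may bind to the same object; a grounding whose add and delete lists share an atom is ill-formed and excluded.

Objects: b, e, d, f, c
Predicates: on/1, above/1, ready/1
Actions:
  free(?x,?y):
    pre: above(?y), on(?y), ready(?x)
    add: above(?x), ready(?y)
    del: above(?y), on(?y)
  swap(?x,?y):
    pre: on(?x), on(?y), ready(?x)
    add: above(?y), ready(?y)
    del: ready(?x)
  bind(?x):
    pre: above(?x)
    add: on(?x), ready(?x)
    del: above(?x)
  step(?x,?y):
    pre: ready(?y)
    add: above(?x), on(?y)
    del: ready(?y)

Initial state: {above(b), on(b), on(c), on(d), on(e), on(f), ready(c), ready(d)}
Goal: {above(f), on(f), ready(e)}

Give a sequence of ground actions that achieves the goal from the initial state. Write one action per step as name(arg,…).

1. swap(d,e)  →  {above(b), above(e), on(b), on(c), on(d), on(e), on(f), ready(c), ready(e)}
2. swap(c,f)  →  {above(b), above(e), above(f), on(b), on(c), on(d), on(e), on(f), ready(e), ready(f)}

swap(d,e); swap(c,f)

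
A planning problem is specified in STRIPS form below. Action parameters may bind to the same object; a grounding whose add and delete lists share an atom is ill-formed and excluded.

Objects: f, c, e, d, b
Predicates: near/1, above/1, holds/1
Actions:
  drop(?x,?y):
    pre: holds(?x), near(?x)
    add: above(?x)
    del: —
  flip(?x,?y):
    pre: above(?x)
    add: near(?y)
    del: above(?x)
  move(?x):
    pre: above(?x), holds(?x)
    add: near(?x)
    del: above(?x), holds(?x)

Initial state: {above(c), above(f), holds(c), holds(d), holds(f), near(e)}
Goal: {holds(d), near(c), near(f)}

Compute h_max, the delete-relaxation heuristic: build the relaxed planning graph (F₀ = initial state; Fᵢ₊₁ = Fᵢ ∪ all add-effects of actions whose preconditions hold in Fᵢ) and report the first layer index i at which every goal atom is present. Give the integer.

1

F0 = init (6 atoms)
F1 = F0 ∪ {near(b), near(c), near(d), near(f)}  (10 atoms)
goal ⊆ F1  ⇒  h_max = 1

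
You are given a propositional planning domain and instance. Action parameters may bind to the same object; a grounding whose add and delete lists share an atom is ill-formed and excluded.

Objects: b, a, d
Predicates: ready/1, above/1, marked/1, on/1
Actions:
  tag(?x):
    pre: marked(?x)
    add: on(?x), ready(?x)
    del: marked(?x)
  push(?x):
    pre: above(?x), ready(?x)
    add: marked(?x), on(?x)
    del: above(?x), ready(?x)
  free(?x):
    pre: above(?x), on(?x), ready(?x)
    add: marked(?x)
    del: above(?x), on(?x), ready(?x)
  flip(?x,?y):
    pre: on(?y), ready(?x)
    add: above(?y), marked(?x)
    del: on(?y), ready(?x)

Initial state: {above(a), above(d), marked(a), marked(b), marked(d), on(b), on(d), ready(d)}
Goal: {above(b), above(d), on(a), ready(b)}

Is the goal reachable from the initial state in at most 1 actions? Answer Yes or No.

1. tag(b)  →  {above(a), above(d), marked(a), marked(d), on(b), on(d), ready(b), ready(d)}
2. tag(a)  →  {above(a), above(d), marked(d), on(a), on(b), on(d), ready(a), ready(b), ready(d)}
3. flip(a,b)  →  {above(a), above(b), above(d), marked(a), marked(d), on(a), on(d), ready(b), ready(d)}
optimal plan length = 3; 3 > 1

No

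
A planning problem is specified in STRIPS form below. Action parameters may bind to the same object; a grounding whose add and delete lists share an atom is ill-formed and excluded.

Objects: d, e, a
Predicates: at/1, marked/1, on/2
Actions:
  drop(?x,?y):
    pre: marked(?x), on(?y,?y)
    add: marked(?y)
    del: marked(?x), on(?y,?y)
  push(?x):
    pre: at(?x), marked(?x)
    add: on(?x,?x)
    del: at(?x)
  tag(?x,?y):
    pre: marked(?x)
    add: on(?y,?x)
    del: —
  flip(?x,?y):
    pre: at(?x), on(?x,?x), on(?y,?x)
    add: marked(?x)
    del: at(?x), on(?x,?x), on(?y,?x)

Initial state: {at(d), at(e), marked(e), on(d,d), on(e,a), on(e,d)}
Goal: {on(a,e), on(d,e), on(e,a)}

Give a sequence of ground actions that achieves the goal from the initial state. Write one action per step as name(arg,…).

1. tag(e,d)  →  {at(d), at(e), marked(e), on(d,d), on(d,e), on(e,a), on(e,d)}
2. tag(e,a)  →  {at(d), at(e), marked(e), on(a,e), on(d,d), on(d,e), on(e,a), on(e,d)}

tag(e,d); tag(e,a)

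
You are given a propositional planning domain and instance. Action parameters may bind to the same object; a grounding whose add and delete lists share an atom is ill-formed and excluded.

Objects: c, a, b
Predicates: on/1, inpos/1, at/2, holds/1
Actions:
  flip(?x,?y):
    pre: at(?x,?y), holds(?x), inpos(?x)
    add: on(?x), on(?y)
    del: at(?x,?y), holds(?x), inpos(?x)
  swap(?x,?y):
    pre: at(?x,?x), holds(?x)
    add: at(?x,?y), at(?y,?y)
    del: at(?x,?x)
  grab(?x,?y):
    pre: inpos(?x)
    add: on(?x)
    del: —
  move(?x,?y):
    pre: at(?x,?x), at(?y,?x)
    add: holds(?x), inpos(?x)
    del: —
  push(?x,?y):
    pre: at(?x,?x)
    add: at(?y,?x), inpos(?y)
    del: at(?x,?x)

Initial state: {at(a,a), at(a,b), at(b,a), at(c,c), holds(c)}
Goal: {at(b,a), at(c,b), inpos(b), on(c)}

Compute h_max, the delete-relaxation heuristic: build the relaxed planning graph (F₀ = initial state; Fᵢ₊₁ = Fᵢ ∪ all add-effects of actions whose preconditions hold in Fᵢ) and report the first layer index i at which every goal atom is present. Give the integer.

2

F0 = init (5 atoms)
F1 = F0 ∪ {at(a,c), at(b,b), at(b,c), at(c,a), at(c,b), holds(a), inpos(a), inpos(b), inpos(c)}  (14 atoms)
F2 = F1 ∪ {holds(b), on(a), on(b), on(c)}  (18 atoms)
goal ⊆ F2  ⇒  h_max = 2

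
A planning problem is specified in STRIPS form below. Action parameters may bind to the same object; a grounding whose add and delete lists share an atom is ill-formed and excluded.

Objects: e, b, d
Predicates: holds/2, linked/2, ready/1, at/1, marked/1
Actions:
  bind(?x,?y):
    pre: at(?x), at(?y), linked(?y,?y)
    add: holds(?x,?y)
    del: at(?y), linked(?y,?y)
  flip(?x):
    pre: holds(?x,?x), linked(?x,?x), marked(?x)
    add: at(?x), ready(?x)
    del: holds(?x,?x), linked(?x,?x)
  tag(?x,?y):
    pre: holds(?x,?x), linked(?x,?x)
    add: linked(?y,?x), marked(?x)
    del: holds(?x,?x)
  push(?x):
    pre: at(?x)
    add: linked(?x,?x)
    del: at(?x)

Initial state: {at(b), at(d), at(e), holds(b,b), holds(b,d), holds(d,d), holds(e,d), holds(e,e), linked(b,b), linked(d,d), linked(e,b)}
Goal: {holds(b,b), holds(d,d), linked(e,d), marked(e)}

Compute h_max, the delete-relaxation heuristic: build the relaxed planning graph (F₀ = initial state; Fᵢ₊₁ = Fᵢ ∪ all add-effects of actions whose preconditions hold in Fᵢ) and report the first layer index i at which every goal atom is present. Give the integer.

2

F0 = init (11 atoms)
F1 = F0 ∪ {holds(d,b), holds(e,b), linked(b,d), linked(d,b), linked(e,d), linked(e,e), marked(b), marked(d)}  (19 atoms)
F2 = F1 ∪ {holds(b,e), holds(d,e), linked(b,e), linked(d,e), marked(e), ready(b), ready(d)}  (26 atoms)
goal ⊆ F2  ⇒  h_max = 2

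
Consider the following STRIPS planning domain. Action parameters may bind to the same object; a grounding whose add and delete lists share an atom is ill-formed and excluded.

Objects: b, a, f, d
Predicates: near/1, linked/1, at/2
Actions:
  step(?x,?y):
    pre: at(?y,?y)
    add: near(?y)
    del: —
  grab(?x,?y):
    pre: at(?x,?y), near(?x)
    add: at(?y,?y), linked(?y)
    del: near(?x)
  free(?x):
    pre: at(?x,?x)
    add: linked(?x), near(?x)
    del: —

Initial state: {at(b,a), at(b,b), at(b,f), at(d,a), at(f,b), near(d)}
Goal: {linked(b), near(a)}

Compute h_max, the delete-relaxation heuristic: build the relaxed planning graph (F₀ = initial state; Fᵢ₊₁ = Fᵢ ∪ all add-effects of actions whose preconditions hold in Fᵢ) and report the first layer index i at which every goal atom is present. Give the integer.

2

F0 = init (6 atoms)
F1 = F0 ∪ {at(a,a), linked(a), linked(b), near(b)}  (10 atoms)
F2 = F1 ∪ {at(f,f), linked(f), near(a)}  (13 atoms)
goal ⊆ F2  ⇒  h_max = 2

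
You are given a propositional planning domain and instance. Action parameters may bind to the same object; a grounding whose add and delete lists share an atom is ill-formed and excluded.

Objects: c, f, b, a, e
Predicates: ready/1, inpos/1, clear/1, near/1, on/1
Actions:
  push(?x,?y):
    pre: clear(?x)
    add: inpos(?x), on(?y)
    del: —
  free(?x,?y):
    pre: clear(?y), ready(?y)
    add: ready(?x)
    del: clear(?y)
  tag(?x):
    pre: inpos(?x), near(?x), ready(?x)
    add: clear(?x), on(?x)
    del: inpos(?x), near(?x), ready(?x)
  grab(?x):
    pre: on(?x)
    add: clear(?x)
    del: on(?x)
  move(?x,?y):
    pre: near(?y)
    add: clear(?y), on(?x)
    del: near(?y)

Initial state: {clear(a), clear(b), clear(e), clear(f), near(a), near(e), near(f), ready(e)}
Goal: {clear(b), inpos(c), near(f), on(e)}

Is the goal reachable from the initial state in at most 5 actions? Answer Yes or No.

Yes

1. push(f,c)  →  {clear(a), clear(b), clear(e), clear(f), inpos(f), near(a), near(e), near(f), on(c), ready(e)}
2. grab(c)  →  {clear(a), clear(b), clear(c), clear(e), clear(f), inpos(f), near(a), near(e), near(f), ready(e)}
3. push(c,e)  →  {clear(a), clear(b), clear(c), clear(e), clear(f), inpos(c), inpos(f), near(a), near(e), near(f), on(e), ready(e)}
optimal plan length = 3; 3 ≤ 5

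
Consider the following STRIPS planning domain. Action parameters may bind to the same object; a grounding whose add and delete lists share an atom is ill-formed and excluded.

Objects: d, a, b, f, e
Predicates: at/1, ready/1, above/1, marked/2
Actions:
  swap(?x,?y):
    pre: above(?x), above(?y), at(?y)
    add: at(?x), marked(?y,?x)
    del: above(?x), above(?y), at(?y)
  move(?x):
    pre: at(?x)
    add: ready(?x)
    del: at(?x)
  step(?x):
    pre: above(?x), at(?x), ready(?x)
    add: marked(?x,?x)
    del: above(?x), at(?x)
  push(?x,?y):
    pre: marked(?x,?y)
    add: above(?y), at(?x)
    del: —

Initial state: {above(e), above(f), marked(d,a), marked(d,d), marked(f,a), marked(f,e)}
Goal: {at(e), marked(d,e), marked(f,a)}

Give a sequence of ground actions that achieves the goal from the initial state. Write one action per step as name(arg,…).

1. push(d,d)  →  {above(d), above(e), above(f), at(d), marked(d,a), marked(d,d), marked(f,a), marked(f,e)}
2. swap(e,d)  →  {above(f), at(e), marked(d,a), marked(d,d), marked(d,e), marked(f,a), marked(f,e)}

push(d,d); swap(e,d)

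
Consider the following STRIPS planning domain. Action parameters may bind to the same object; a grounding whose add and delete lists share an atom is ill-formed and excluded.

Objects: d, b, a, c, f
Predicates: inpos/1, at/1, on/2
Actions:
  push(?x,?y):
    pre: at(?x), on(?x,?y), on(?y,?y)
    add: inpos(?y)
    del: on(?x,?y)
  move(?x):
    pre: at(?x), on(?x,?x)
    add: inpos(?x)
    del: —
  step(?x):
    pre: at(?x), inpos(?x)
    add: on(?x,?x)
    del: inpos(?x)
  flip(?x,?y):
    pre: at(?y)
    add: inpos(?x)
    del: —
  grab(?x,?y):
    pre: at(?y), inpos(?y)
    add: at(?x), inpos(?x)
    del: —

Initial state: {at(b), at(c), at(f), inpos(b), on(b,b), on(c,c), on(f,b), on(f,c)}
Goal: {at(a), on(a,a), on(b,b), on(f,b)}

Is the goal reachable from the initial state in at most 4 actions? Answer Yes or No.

1. grab(a,b)  →  {at(a), at(b), at(c), at(f), inpos(a), inpos(b), on(b,b), on(c,c), on(f,b), on(f,c)}
2. step(a)  →  {at(a), at(b), at(c), at(f), inpos(b), on(a,a), on(b,b), on(c,c), on(f,b), on(f,c)}
optimal plan length = 2; 2 ≤ 4

Yes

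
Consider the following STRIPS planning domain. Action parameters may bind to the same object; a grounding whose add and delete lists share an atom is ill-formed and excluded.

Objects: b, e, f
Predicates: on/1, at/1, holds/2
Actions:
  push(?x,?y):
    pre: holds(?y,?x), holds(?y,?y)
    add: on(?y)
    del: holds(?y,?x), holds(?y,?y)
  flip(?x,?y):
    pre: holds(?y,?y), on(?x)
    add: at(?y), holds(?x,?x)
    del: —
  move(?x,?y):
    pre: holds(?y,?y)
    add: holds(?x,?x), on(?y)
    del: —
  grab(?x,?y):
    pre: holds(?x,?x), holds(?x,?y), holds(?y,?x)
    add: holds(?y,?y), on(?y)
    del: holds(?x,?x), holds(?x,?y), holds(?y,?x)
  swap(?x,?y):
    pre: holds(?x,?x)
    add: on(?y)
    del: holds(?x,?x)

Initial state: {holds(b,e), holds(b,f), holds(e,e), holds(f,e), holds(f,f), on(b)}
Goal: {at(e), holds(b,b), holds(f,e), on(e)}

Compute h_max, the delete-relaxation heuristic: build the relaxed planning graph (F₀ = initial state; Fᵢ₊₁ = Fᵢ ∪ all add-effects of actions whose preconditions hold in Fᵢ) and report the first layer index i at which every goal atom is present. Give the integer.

1

F0 = init (6 atoms)
F1 = F0 ∪ {at(e), at(f), holds(b,b), on(e), on(f)}  (11 atoms)
goal ⊆ F1  ⇒  h_max = 1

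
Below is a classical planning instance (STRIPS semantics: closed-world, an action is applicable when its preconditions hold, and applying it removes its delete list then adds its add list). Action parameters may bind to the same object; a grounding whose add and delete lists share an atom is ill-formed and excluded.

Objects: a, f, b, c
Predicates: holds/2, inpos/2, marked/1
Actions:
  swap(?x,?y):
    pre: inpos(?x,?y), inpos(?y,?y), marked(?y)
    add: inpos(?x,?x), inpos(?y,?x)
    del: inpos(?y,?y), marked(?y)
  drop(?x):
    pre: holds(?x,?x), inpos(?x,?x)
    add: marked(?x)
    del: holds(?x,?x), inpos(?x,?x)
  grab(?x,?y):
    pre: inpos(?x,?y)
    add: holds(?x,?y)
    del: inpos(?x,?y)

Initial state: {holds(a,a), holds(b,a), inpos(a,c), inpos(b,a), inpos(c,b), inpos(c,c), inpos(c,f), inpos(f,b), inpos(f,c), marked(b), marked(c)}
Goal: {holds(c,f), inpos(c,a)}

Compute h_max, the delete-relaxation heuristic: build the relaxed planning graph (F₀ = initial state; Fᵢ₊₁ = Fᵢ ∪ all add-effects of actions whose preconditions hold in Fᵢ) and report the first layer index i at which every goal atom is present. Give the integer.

F0 = init (11 atoms)
F1 = F0 ∪ {holds(a,c), holds(c,b), holds(c,c), holds(c,f), holds(f,b), holds(f,c), inpos(a,a), inpos(c,a), inpos(f,f)}  (20 atoms)
goal ⊆ F1  ⇒  h_max = 1

1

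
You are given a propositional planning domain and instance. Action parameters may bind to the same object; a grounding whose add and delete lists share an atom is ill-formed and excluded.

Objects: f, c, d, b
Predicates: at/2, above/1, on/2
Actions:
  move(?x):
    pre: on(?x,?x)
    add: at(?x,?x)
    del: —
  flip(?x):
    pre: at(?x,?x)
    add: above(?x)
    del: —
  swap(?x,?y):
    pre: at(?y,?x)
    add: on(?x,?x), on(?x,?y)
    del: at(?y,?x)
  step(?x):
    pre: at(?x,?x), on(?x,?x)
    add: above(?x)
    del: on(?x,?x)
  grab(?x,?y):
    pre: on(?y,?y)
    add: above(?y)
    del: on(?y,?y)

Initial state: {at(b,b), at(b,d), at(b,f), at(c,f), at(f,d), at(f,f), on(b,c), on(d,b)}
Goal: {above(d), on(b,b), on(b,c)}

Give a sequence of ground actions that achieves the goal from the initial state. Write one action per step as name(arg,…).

1. swap(d,f)  →  {at(b,b), at(b,d), at(b,f), at(c,f), at(f,f), on(b,c), on(d,b), on(d,d), on(d,f)}
2. swap(b,b)  →  {at(b,d), at(b,f), at(c,f), at(f,f), on(b,b), on(b,c), on(d,b), on(d,d), on(d,f)}
3. grab(f,d)  →  {above(d), at(b,d), at(b,f), at(c,f), at(f,f), on(b,b), on(b,c), on(d,b), on(d,f)}

swap(d,f); swap(b,b); grab(f,d)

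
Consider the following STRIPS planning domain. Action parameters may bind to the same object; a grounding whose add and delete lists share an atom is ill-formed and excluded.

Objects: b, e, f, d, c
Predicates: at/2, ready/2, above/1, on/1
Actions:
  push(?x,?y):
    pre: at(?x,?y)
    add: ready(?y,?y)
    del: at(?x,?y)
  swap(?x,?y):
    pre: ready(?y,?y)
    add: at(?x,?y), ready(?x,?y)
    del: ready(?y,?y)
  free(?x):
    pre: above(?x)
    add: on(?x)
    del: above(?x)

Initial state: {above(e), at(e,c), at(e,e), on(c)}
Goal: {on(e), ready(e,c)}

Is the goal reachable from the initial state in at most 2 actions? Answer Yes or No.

No

1. push(e,c)  →  {above(e), at(e,e), on(c), ready(c,c)}
2. swap(e,c)  →  {above(e), at(e,c), at(e,e), on(c), ready(e,c)}
3. free(e)  →  {at(e,c), at(e,e), on(c), on(e), ready(e,c)}
optimal plan length = 3; 3 > 2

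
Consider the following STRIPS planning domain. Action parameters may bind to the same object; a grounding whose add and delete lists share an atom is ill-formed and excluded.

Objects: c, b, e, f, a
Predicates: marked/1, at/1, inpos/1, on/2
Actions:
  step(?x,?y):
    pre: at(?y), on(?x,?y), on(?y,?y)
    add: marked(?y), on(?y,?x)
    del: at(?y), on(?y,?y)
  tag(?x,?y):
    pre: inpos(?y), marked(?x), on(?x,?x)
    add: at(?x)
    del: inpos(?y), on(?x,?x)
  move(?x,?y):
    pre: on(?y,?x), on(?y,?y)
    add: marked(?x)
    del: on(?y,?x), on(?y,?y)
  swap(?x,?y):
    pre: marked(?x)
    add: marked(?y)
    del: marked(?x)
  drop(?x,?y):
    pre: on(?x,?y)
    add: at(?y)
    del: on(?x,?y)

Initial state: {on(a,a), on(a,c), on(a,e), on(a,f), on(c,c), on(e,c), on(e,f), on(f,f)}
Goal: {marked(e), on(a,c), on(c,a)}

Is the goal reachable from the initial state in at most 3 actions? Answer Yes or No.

Yes

1. move(e,a)  →  {marked(e), on(a,c), on(a,f), on(c,c), on(e,c), on(e,f), on(f,f)}
2. drop(e,c)  →  {at(c), marked(e), on(a,c), on(a,f), on(c,c), on(e,f), on(f,f)}
3. step(a,c)  →  {marked(c), marked(e), on(a,c), on(a,f), on(c,a), on(e,f), on(f,f)}
optimal plan length = 3; 3 ≤ 3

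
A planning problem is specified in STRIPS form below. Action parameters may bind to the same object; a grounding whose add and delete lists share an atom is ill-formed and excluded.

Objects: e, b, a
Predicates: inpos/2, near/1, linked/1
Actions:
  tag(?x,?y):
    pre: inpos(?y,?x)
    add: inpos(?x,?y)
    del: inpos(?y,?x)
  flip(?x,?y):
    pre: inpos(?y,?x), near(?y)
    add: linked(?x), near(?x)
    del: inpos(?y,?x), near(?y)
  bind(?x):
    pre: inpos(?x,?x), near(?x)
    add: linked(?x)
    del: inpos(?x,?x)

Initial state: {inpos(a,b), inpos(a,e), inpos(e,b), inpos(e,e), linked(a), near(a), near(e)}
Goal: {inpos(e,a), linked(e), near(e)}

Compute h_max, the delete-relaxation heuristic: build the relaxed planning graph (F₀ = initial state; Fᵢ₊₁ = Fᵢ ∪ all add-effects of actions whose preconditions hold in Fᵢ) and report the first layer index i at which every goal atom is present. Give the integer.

F0 = init (7 atoms)
F1 = F0 ∪ {inpos(b,a), inpos(b,e), inpos(e,a), linked(b), linked(e), near(b)}  (13 atoms)
goal ⊆ F1  ⇒  h_max = 1

1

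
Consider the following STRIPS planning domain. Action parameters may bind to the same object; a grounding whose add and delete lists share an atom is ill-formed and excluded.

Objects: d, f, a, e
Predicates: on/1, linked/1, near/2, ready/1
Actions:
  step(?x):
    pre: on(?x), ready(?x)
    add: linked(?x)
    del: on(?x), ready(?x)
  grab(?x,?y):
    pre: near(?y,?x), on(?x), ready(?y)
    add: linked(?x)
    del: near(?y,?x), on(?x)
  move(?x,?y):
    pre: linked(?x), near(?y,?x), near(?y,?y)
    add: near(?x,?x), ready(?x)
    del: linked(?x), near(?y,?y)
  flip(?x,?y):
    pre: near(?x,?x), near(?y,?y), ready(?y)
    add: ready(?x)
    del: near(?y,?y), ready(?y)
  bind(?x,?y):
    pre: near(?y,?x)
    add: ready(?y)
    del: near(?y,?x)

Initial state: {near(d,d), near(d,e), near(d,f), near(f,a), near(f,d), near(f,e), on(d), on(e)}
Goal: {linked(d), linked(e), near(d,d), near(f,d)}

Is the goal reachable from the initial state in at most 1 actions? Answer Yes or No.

1. bind(f,d)  →  {near(d,d), near(d,e), near(f,a), near(f,d), near(f,e), on(d), on(e), ready(d)}
2. grab(e,d)  →  {linked(e), near(d,d), near(f,a), near(f,d), near(f,e), on(d), ready(d)}
3. step(d)  →  {linked(d), linked(e), near(d,d), near(f,a), near(f,d), near(f,e)}
optimal plan length = 3; 3 > 1

No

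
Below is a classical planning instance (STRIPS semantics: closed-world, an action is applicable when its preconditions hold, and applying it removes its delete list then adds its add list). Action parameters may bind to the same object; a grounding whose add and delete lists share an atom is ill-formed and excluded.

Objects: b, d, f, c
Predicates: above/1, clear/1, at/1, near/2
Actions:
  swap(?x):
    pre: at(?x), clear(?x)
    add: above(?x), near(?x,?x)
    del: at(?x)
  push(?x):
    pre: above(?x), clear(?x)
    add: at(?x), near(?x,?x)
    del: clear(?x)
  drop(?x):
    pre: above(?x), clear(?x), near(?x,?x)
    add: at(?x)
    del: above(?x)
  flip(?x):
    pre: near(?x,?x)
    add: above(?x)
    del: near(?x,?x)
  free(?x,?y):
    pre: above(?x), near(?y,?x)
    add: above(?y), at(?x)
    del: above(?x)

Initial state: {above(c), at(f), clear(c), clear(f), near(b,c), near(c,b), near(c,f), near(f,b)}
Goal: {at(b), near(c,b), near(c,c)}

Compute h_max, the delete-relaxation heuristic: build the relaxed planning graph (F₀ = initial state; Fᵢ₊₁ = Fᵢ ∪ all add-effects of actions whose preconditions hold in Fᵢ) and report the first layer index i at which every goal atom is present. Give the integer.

F0 = init (8 atoms)
F1 = F0 ∪ {above(b), above(f), at(c), near(c,c), near(f,f)}  (13 atoms)
F2 = F1 ∪ {at(b)}  (14 atoms)
goal ⊆ F2  ⇒  h_max = 2

2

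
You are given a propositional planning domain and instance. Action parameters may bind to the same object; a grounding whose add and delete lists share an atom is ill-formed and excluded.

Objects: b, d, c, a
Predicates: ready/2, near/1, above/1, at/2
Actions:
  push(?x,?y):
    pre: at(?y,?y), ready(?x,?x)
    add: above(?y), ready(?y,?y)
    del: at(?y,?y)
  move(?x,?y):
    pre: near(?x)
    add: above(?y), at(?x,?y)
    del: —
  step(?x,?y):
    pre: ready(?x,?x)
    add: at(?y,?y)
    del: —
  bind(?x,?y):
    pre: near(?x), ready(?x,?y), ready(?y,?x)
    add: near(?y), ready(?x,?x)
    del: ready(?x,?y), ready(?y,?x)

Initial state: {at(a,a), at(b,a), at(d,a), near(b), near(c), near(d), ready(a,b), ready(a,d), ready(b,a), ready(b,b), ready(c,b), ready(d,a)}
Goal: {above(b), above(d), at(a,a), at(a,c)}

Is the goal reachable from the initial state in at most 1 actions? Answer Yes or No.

1. move(b,b)  →  {above(b), at(a,a), at(b,a), at(b,b), at(d,a), near(b), near(c), near(d), ready(a,b), ready(a,d), ready(b,a), ready(b,b), ready(c,b), ready(d,a)}
2. move(b,d)  →  {above(b), above(d), at(a,a), at(b,a), at(b,b), at(b,d), at(d,a), near(b), near(c), near(d), ready(a,b), ready(a,d), ready(b,a), ready(b,b), ready(c,b), ready(d,a)}
3. bind(b,a)  →  {above(b), above(d), at(a,a), at(b,a), at(b,b), at(b,d), at(d,a), near(a), near(b), near(c), near(d), ready(a,d), ready(b,b), ready(c,b), ready(d,a)}
4. move(a,c)  →  {above(b), above(c), above(d), at(a,a), at(a,c), at(b,a), at(b,b), at(b,d), at(d,a), near(a), near(b), near(c), near(d), ready(a,d), ready(b,b), ready(c,b), ready(d,a)}
optimal plan length = 4; 4 > 1

No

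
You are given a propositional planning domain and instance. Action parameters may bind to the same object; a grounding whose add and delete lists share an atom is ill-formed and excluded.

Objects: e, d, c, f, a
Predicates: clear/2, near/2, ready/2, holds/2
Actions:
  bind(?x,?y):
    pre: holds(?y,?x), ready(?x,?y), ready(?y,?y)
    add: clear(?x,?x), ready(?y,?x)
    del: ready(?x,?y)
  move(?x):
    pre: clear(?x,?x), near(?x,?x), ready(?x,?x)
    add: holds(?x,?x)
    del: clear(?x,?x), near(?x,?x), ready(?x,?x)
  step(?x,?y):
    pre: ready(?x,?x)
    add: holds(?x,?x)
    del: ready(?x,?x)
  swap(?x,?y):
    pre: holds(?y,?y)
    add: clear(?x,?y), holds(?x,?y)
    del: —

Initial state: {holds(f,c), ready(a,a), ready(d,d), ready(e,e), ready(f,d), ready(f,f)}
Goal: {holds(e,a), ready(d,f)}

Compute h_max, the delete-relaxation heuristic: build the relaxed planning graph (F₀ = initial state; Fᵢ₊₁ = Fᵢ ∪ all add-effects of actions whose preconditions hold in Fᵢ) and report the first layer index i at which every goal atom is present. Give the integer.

F0 = init (6 atoms)
F1 = F0 ∪ {holds(a,a), holds(d,d), holds(e,e), holds(f,f)}  (10 atoms)
F2 = F1 ∪ {clear(a,a), clear(a,d), clear(a,e), clear(a,f), clear(c,a), clear(c,d), clear(c,e), clear(c,f), clear(d,a), clear(d,d), clear(d,e), clear(d,f), clear(e,a), clear(e,d), clear(e,e), clear(e,f), clear(f,a), clear(f,d), clear(f,e), clear(f,f), holds(a,d), holds(a,e), holds(a,f), holds(c,a), holds(c,d), holds(c,e), holds(c,f), holds(d,a), holds(d,e), holds(d,f), holds(e,a), holds(e,d), holds(e,f), holds(f,a), holds(f,d), holds(f,e)}  (46 atoms)
F3 = F2 ∪ {ready(d,f)}  (47 atoms)
goal ⊆ F3  ⇒  h_max = 3

3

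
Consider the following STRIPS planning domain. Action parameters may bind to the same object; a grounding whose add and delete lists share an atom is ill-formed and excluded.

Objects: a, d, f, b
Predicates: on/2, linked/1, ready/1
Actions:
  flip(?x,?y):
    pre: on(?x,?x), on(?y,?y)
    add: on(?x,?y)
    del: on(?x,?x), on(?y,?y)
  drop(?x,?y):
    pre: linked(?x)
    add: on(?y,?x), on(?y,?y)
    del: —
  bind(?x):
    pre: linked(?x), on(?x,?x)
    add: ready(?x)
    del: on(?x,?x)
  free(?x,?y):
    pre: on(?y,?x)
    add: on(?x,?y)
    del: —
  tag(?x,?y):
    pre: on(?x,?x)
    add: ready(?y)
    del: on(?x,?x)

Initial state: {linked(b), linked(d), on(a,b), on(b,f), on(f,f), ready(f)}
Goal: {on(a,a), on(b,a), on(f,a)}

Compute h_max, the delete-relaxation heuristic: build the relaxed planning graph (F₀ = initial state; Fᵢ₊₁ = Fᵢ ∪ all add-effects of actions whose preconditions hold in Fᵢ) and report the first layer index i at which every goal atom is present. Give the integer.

2

F0 = init (6 atoms)
F1 = F0 ∪ {on(a,a), on(a,d), on(b,a), on(b,b), on(b,d), on(d,b), on(d,d), on(f,b), on(f,d), ready(a), ready(b), ready(d)}  (18 atoms)
F2 = F1 ∪ {on(a,f), on(d,a), on(d,f), on(f,a)}  (22 atoms)
goal ⊆ F2  ⇒  h_max = 2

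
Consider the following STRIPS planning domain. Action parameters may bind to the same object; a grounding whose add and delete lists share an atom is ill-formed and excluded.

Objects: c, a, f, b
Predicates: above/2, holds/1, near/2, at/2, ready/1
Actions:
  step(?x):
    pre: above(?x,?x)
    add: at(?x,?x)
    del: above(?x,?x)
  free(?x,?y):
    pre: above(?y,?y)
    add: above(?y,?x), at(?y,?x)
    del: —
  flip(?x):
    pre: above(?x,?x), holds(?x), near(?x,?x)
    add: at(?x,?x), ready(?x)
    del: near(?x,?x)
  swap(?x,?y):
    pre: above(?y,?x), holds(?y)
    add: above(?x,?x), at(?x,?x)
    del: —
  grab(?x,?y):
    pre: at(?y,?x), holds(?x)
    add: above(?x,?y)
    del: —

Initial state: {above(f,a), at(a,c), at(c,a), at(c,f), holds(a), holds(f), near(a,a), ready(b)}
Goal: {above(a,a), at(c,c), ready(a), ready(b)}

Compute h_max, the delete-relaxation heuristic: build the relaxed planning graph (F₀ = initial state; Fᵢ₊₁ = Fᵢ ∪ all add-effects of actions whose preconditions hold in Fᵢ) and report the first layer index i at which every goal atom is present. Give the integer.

F0 = init (8 atoms)
F1 = F0 ∪ {above(a,a), above(a,c), above(f,c), at(a,a)}  (12 atoms)
F2 = F1 ∪ {above(a,b), above(a,f), above(c,c), at(a,b), at(a,f), at(c,c), ready(a)}  (19 atoms)
goal ⊆ F2  ⇒  h_max = 2

2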